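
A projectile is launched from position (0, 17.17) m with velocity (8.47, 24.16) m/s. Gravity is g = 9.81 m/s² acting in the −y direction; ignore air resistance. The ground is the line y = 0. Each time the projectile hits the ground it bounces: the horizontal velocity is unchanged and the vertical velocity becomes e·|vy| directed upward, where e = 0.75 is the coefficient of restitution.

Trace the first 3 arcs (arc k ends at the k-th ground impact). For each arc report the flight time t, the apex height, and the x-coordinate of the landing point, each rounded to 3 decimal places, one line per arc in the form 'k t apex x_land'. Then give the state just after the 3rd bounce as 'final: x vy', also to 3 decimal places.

1 5.556 46.921 47.056
2 4.639 26.393 86.351
3 3.479 14.846 115.823
final: 115.823 12.800

Arc 1: start y=17.170, vy=24.160 → t=5.556, apex=46.921, x_land=47.056, impact vy=-30.341
  bounce: vy ← 0.75·30.341 = 22.756
Arc 2: start y=0.000, vy=22.756 → t=4.639, apex=26.393, x_land=86.351, impact vy=-22.756
  bounce: vy ← 0.75·22.756 = 17.067
Arc 3: start y=0.000, vy=17.067 → t=3.479, apex=14.846, x_land=115.823, impact vy=-17.067
  bounce: vy ← 0.75·17.067 = 12.800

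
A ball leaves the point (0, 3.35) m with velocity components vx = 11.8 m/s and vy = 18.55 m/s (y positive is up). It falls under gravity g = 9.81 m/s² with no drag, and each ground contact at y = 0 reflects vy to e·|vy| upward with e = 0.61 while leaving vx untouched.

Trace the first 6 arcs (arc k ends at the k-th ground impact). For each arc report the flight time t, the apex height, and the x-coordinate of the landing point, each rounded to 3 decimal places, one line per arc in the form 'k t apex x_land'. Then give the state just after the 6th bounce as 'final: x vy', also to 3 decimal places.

Arc 1: start y=3.350, vy=18.550 → t=3.955, apex=20.888, x_land=46.664, impact vy=-20.244
  bounce: vy ← 0.61·20.244 = 12.349
Arc 2: start y=0.000, vy=12.349 → t=2.518, apex=7.773, x_land=76.372, impact vy=-12.349
  bounce: vy ← 0.61·12.349 = 7.533
Arc 3: start y=0.000, vy=7.533 → t=1.536, apex=2.892, x_land=94.494, impact vy=-7.533
  bounce: vy ← 0.61·7.533 = 4.595
Arc 4: start y=0.000, vy=4.595 → t=0.937, apex=1.076, x_land=105.548, impact vy=-4.595
  bounce: vy ← 0.61·4.595 = 2.803
Arc 5: start y=0.000, vy=2.803 → t=0.571, apex=0.400, x_land=112.291, impact vy=-2.803
  bounce: vy ← 0.61·2.803 = 1.710
Arc 6: start y=0.000, vy=1.710 → t=0.349, apex=0.149, x_land=116.405, impact vy=-1.710
  bounce: vy ← 0.61·1.710 = 1.043

1 3.955 20.888 46.664
2 2.518 7.773 76.372
3 1.536 2.892 94.494
4 0.937 1.076 105.548
5 0.571 0.400 112.291
6 0.349 0.149 116.405
final: 116.405 1.043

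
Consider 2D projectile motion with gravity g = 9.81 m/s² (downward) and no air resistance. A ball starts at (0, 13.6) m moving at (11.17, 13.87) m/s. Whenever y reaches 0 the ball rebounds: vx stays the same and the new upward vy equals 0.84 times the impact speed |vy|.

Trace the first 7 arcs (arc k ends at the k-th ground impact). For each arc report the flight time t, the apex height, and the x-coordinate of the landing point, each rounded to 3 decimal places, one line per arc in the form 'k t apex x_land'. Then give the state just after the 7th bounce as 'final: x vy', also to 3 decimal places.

1 3.598 23.405 40.193
2 3.670 16.515 81.185
3 3.083 11.653 115.618
4 2.589 8.222 144.542
5 2.175 5.802 168.838
6 1.827 4.094 189.247
7 1.535 2.888 206.390
final: 206.390 6.324

Arc 1: start y=13.600, vy=13.870 → t=3.598, apex=23.405, x_land=40.193, impact vy=-21.429
  bounce: vy ← 0.84·21.429 = 18.000
Arc 2: start y=0.000, vy=18.000 → t=3.670, apex=16.515, x_land=81.185, impact vy=-18.000
  bounce: vy ← 0.84·18.000 = 15.120
Arc 3: start y=0.000, vy=15.120 → t=3.083, apex=11.653, x_land=115.618, impact vy=-15.120
  bounce: vy ← 0.84·15.120 = 12.701
Arc 4: start y=0.000, vy=12.701 → t=2.589, apex=8.222, x_land=144.542, impact vy=-12.701
  bounce: vy ← 0.84·12.701 = 10.669
Arc 5: start y=0.000, vy=10.669 → t=2.175, apex=5.802, x_land=168.838, impact vy=-10.669
  bounce: vy ← 0.84·10.669 = 8.962
Arc 6: start y=0.000, vy=8.962 → t=1.827, apex=4.094, x_land=189.247, impact vy=-8.962
  bounce: vy ← 0.84·8.962 = 7.528
Arc 7: start y=0.000, vy=7.528 → t=1.535, apex=2.888, x_land=206.390, impact vy=-7.528
  bounce: vy ← 0.84·7.528 = 6.324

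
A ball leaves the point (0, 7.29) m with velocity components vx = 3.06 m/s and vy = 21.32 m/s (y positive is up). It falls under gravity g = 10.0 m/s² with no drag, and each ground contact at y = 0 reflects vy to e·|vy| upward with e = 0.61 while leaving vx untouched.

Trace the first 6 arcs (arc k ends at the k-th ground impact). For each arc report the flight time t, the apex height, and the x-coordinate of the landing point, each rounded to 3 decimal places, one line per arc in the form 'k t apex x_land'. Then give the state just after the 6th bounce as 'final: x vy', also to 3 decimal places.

1 4.582 30.017 14.021
2 2.989 11.169 23.169
3 1.823 4.156 28.748
4 1.112 1.546 32.152
5 0.678 0.575 34.228
6 0.414 0.214 35.495
final: 35.495 1.262

Arc 1: start y=7.290, vy=21.320 → t=4.582, apex=30.017, x_land=14.021, impact vy=-24.502
  bounce: vy ← 0.61·24.502 = 14.946
Arc 2: start y=0.000, vy=14.946 → t=2.989, apex=11.169, x_land=23.169, impact vy=-14.946
  bounce: vy ← 0.61·14.946 = 9.117
Arc 3: start y=0.000, vy=9.117 → t=1.823, apex=4.156, x_land=28.748, impact vy=-9.117
  bounce: vy ← 0.61·9.117 = 5.561
Arc 4: start y=0.000, vy=5.561 → t=1.112, apex=1.546, x_land=32.152, impact vy=-5.561
  bounce: vy ← 0.61·5.561 = 3.392
Arc 5: start y=0.000, vy=3.392 → t=0.678, apex=0.575, x_land=34.228, impact vy=-3.392
  bounce: vy ← 0.61·3.392 = 2.069
Arc 6: start y=0.000, vy=2.069 → t=0.414, apex=0.214, x_land=35.495, impact vy=-2.069
  bounce: vy ← 0.61·2.069 = 1.262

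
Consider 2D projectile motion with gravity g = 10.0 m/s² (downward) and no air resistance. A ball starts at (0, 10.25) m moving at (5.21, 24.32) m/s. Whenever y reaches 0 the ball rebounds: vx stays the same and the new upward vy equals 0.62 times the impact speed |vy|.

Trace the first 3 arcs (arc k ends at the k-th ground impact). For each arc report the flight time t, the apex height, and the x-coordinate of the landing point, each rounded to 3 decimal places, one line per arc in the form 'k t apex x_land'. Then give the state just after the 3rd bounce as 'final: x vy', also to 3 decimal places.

1 5.254 39.823 27.374
2 3.499 15.308 45.607
3 2.170 5.884 56.911
final: 56.911 6.726

Arc 1: start y=10.250, vy=24.320 → t=5.254, apex=39.823, x_land=27.374, impact vy=-28.222
  bounce: vy ← 0.62·28.222 = 17.497
Arc 2: start y=0.000, vy=17.497 → t=3.499, apex=15.308, x_land=45.607, impact vy=-17.497
  bounce: vy ← 0.62·17.497 = 10.848
Arc 3: start y=0.000, vy=10.848 → t=2.170, apex=5.884, x_land=56.911, impact vy=-10.848
  bounce: vy ← 0.62·10.848 = 6.726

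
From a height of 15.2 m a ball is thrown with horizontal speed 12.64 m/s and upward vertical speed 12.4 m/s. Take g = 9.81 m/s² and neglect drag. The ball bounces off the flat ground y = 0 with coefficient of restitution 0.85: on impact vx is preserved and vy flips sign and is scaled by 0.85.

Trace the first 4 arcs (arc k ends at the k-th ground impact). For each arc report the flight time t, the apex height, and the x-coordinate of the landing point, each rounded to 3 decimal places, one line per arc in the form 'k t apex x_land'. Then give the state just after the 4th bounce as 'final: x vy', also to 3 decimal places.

1 3.431 23.037 43.370
2 3.684 16.644 89.938
3 3.132 12.025 129.521
4 2.662 8.688 163.167
final: 163.167 11.098

Arc 1: start y=15.200, vy=12.400 → t=3.431, apex=23.037, x_land=43.370, impact vy=-21.260
  bounce: vy ← 0.85·21.260 = 18.071
Arc 2: start y=0.000, vy=18.071 → t=3.684, apex=16.644, x_land=89.938, impact vy=-18.071
  bounce: vy ← 0.85·18.071 = 15.360
Arc 3: start y=0.000, vy=15.360 → t=3.132, apex=12.025, x_land=129.521, impact vy=-15.360
  bounce: vy ← 0.85·15.360 = 13.056
Arc 4: start y=0.000, vy=13.056 → t=2.662, apex=8.688, x_land=163.167, impact vy=-13.056
  bounce: vy ← 0.85·13.056 = 11.098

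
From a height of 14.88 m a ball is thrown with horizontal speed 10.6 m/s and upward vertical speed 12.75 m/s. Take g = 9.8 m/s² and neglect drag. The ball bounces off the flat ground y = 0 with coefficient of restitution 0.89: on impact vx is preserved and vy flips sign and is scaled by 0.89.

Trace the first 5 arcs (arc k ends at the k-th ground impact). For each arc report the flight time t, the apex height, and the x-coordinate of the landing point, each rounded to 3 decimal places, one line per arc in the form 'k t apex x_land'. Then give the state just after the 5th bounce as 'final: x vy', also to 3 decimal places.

Arc 1: start y=14.880, vy=12.750 → t=3.476, apex=23.174, x_land=36.843, impact vy=-21.312
  bounce: vy ← 0.89·21.312 = 18.968
Arc 2: start y=0.000, vy=18.968 → t=3.871, apex=18.356, x_land=77.875, impact vy=-18.968
  bounce: vy ← 0.89·18.968 = 16.881
Arc 3: start y=0.000, vy=16.881 → t=3.445, apex=14.540, x_land=114.394, impact vy=-16.881
  bounce: vy ← 0.89·16.881 = 15.024
Arc 4: start y=0.000, vy=15.024 → t=3.066, apex=11.517, x_land=146.896, impact vy=-15.024
  bounce: vy ← 0.89·15.024 = 13.372
Arc 5: start y=0.000, vy=13.372 → t=2.729, apex=9.123, x_land=175.823, impact vy=-13.372
  bounce: vy ← 0.89·13.372 = 11.901

1 3.476 23.174 36.843
2 3.871 18.356 77.875
3 3.445 14.540 114.394
4 3.066 11.517 146.896
5 2.729 9.123 175.823
final: 175.823 11.901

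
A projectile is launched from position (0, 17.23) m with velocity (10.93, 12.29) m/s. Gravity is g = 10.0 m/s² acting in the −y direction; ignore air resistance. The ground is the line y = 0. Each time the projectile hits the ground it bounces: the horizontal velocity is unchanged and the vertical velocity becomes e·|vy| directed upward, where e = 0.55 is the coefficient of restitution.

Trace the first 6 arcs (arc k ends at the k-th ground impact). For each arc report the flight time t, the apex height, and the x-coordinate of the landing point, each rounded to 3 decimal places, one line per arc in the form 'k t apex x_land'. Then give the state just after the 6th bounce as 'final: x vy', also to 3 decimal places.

1 3.455 24.782 37.767
2 2.449 7.497 64.533
3 1.347 2.268 79.255
4 0.741 0.686 87.352
5 0.407 0.208 91.805
6 0.224 0.063 94.255
final: 94.255 0.616

Arc 1: start y=17.230, vy=12.290 → t=3.455, apex=24.782, x_land=37.767, impact vy=-22.263
  bounce: vy ← 0.55·22.263 = 12.245
Arc 2: start y=0.000, vy=12.245 → t=2.449, apex=7.497, x_land=64.533, impact vy=-12.245
  bounce: vy ← 0.55·12.245 = 6.735
Arc 3: start y=0.000, vy=6.735 → t=1.347, apex=2.268, x_land=79.255, impact vy=-6.735
  bounce: vy ← 0.55·6.735 = 3.704
Arc 4: start y=0.000, vy=3.704 → t=0.741, apex=0.686, x_land=87.352, impact vy=-3.704
  bounce: vy ← 0.55·3.704 = 2.037
Arc 5: start y=0.000, vy=2.037 → t=0.407, apex=0.208, x_land=91.805, impact vy=-2.037
  bounce: vy ← 0.55·2.037 = 1.120
Arc 6: start y=0.000, vy=1.120 → t=0.224, apex=0.063, x_land=94.255, impact vy=-1.120
  bounce: vy ← 0.55·1.120 = 0.616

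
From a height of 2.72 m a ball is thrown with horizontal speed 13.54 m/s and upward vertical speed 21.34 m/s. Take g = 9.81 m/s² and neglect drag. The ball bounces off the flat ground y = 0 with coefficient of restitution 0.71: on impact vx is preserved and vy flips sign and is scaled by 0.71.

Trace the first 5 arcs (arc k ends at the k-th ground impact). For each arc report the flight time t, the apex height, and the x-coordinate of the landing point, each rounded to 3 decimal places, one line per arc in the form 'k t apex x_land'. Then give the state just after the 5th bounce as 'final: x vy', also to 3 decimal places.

1 4.475 25.931 60.586
2 3.265 13.072 104.793
3 2.318 6.589 136.181
4 1.646 3.322 158.466
5 1.169 1.674 174.288
final: 174.288 4.070

Arc 1: start y=2.720, vy=21.340 → t=4.475, apex=25.931, x_land=60.586, impact vy=-22.556
  bounce: vy ← 0.71·22.556 = 16.015
Arc 2: start y=0.000, vy=16.015 → t=3.265, apex=13.072, x_land=104.793, impact vy=-16.015
  bounce: vy ← 0.71·16.015 = 11.370
Arc 3: start y=0.000, vy=11.370 → t=2.318, apex=6.589, x_land=136.181, impact vy=-11.370
  bounce: vy ← 0.71·11.370 = 8.073
Arc 4: start y=0.000, vy=8.073 → t=1.646, apex=3.322, x_land=158.466, impact vy=-8.073
  bounce: vy ← 0.71·8.073 = 5.732
Arc 5: start y=0.000, vy=5.732 → t=1.169, apex=1.674, x_land=174.288, impact vy=-5.732
  bounce: vy ← 0.71·5.732 = 4.070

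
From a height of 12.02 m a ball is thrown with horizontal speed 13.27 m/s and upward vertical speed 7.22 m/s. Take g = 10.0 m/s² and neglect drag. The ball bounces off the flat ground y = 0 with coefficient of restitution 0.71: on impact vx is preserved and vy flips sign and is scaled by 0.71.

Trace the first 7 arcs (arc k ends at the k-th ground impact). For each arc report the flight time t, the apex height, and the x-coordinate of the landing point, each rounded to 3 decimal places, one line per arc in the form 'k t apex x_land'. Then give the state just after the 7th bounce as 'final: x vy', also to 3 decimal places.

1 2.432 14.626 32.277
2 2.429 7.373 64.506
3 1.724 3.717 87.388
4 1.224 1.874 103.635
5 0.869 0.945 115.170
6 0.617 0.476 123.360
7 0.438 0.240 129.175
final: 129.175 1.556

Arc 1: start y=12.020, vy=7.220 → t=2.432, apex=14.626, x_land=32.277, impact vy=-17.103
  bounce: vy ← 0.71·17.103 = 12.143
Arc 2: start y=0.000, vy=12.143 → t=2.429, apex=7.373, x_land=64.506, impact vy=-12.143
  bounce: vy ← 0.71·12.143 = 8.622
Arc 3: start y=0.000, vy=8.622 → t=1.724, apex=3.717, x_land=87.388, impact vy=-8.622
  bounce: vy ← 0.71·8.622 = 6.122
Arc 4: start y=0.000, vy=6.122 → t=1.224, apex=1.874, x_land=103.635, impact vy=-6.122
  bounce: vy ← 0.71·6.122 = 4.346
Arc 5: start y=0.000, vy=4.346 → t=0.869, apex=0.945, x_land=115.170, impact vy=-4.346
  bounce: vy ← 0.71·4.346 = 3.086
Arc 6: start y=0.000, vy=3.086 → t=0.617, apex=0.476, x_land=123.360, impact vy=-3.086
  bounce: vy ← 0.71·3.086 = 2.191
Arc 7: start y=0.000, vy=2.191 → t=0.438, apex=0.240, x_land=129.175, impact vy=-2.191
  bounce: vy ← 0.71·2.191 = 1.556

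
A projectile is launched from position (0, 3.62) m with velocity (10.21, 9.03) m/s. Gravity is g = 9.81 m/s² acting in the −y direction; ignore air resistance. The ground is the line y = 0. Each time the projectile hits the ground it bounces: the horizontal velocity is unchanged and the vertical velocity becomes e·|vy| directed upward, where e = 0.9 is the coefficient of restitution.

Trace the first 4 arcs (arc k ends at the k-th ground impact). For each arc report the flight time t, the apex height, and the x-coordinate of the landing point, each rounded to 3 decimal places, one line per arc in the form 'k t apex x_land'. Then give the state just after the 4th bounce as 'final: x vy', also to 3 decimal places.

1 2.180 7.776 22.254
2 2.266 6.299 45.393
3 2.040 5.102 66.219
4 1.836 4.132 84.962
final: 84.962 8.104

Arc 1: start y=3.620, vy=9.030 → t=2.180, apex=7.776, x_land=22.254, impact vy=-12.352
  bounce: vy ← 0.9·12.352 = 11.117
Arc 2: start y=0.000, vy=11.117 → t=2.266, apex=6.299, x_land=45.393, impact vy=-11.117
  bounce: vy ← 0.9·11.117 = 10.005
Arc 3: start y=0.000, vy=10.005 → t=2.040, apex=5.102, x_land=66.219, impact vy=-10.005
  bounce: vy ← 0.9·10.005 = 9.004
Arc 4: start y=0.000, vy=9.004 → t=1.836, apex=4.132, x_land=84.962, impact vy=-9.004
  bounce: vy ← 0.9·9.004 = 8.104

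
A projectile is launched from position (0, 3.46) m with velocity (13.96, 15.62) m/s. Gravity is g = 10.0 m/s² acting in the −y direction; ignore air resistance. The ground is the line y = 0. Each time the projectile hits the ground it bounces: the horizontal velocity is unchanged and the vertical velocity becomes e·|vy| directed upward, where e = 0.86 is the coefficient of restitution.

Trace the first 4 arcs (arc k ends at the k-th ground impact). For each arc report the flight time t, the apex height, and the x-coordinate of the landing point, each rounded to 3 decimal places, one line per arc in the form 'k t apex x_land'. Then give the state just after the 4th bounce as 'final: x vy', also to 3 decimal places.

Arc 1: start y=3.460, vy=15.620 → t=3.332, apex=15.659, x_land=46.511, impact vy=-17.697
  bounce: vy ← 0.86·17.697 = 15.219
Arc 2: start y=0.000, vy=15.219 → t=3.044, apex=11.582, x_land=89.003, impact vy=-15.219
  bounce: vy ← 0.86·15.219 = 13.089
Arc 3: start y=0.000, vy=13.089 → t=2.618, apex=8.566, x_land=125.547, impact vy=-13.089
  bounce: vy ← 0.86·13.089 = 11.256
Arc 4: start y=0.000, vy=11.256 → t=2.251, apex=6.335, x_land=156.974, impact vy=-11.256
  bounce: vy ← 0.86·11.256 = 9.680

1 3.332 15.659 46.511
2 3.044 11.582 89.003
3 2.618 8.566 125.547
4 2.251 6.335 156.974
final: 156.974 9.680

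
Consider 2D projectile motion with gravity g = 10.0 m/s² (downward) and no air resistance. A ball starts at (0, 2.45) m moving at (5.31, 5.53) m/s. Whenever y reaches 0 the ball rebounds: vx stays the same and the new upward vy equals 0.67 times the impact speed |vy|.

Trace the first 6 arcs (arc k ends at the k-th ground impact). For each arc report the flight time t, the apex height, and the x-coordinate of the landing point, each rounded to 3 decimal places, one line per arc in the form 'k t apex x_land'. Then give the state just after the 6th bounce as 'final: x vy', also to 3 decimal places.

Arc 1: start y=2.450, vy=5.530 → t=1.445, apex=3.979, x_land=7.673, impact vy=-8.921
  bounce: vy ← 0.67·8.921 = 5.977
Arc 2: start y=0.000, vy=5.977 → t=1.195, apex=1.786, x_land=14.021, impact vy=-5.977
  bounce: vy ← 0.67·5.977 = 4.005
Arc 3: start y=0.000, vy=4.005 → t=0.801, apex=0.802, x_land=18.274, impact vy=-4.005
  bounce: vy ← 0.67·4.005 = 2.683
Arc 4: start y=0.000, vy=2.683 → t=0.537, apex=0.360, x_land=21.123, impact vy=-2.683
  bounce: vy ← 0.67·2.683 = 1.798
Arc 5: start y=0.000, vy=1.798 → t=0.360, apex=0.162, x_land=23.032, impact vy=-1.798
  bounce: vy ← 0.67·1.798 = 1.204
Arc 6: start y=0.000, vy=1.204 → t=0.241, apex=0.073, x_land=24.311, impact vy=-1.204
  bounce: vy ← 0.67·1.204 = 0.807

1 1.445 3.979 7.673
2 1.195 1.786 14.021
3 0.801 0.802 18.274
4 0.537 0.360 21.123
5 0.360 0.162 23.032
6 0.241 0.073 24.311
final: 24.311 0.807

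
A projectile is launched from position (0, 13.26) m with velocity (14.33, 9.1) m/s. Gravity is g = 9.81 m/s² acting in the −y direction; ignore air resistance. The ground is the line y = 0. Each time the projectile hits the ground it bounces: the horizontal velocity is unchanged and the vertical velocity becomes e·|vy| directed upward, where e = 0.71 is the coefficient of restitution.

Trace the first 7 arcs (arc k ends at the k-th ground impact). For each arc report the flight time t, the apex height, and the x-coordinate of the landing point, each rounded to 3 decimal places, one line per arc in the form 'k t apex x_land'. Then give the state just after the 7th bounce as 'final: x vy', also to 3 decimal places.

1 2.815 17.481 40.345
2 2.681 8.812 78.760
3 1.903 4.442 106.034
4 1.351 2.239 125.399
5 0.959 1.129 139.148
6 0.681 0.569 148.909
7 0.484 0.287 155.840
final: 155.840 1.684

Arc 1: start y=13.260, vy=9.100 → t=2.815, apex=17.481, x_land=40.345, impact vy=-18.519
  bounce: vy ← 0.71·18.519 = 13.149
Arc 2: start y=0.000, vy=13.149 → t=2.681, apex=8.812, x_land=78.760, impact vy=-13.149
  bounce: vy ← 0.71·13.149 = 9.336
Arc 3: start y=0.000, vy=9.336 → t=1.903, apex=4.442, x_land=106.034, impact vy=-9.336
  bounce: vy ← 0.71·9.336 = 6.628
Arc 4: start y=0.000, vy=6.628 → t=1.351, apex=2.239, x_land=125.399, impact vy=-6.628
  bounce: vy ← 0.71·6.628 = 4.706
Arc 5: start y=0.000, vy=4.706 → t=0.959, apex=1.129, x_land=139.148, impact vy=-4.706
  bounce: vy ← 0.71·4.706 = 3.341
Arc 6: start y=0.000, vy=3.341 → t=0.681, apex=0.569, x_land=148.909, impact vy=-3.341
  bounce: vy ← 0.71·3.341 = 2.372
Arc 7: start y=0.000, vy=2.372 → t=0.484, apex=0.287, x_land=155.840, impact vy=-2.372
  bounce: vy ← 0.71·2.372 = 1.684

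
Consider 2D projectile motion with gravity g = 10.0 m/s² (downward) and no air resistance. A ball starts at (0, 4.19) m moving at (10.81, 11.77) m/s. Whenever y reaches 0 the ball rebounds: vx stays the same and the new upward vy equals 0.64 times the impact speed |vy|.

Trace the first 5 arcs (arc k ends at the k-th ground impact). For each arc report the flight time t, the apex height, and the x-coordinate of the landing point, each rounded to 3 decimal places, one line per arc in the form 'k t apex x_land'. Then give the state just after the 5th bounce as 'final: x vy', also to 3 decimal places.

1 2.668 11.117 28.842
2 1.909 4.553 49.474
3 1.221 1.865 62.678
4 0.782 0.764 71.129
5 0.500 0.313 76.537
final: 76.537 1.601

Arc 1: start y=4.190, vy=11.770 → t=2.668, apex=11.117, x_land=28.842, impact vy=-14.911
  bounce: vy ← 0.64·14.911 = 9.543
Arc 2: start y=0.000, vy=9.543 → t=1.909, apex=4.553, x_land=49.474, impact vy=-9.543
  bounce: vy ← 0.64·9.543 = 6.107
Arc 3: start y=0.000, vy=6.107 → t=1.221, apex=1.865, x_land=62.678, impact vy=-6.107
  bounce: vy ← 0.64·6.107 = 3.909
Arc 4: start y=0.000, vy=3.909 → t=0.782, apex=0.764, x_land=71.129, impact vy=-3.909
  bounce: vy ← 0.64·3.909 = 2.502
Arc 5: start y=0.000, vy=2.502 → t=0.500, apex=0.313, x_land=76.537, impact vy=-2.502
  bounce: vy ← 0.64·2.502 = 1.601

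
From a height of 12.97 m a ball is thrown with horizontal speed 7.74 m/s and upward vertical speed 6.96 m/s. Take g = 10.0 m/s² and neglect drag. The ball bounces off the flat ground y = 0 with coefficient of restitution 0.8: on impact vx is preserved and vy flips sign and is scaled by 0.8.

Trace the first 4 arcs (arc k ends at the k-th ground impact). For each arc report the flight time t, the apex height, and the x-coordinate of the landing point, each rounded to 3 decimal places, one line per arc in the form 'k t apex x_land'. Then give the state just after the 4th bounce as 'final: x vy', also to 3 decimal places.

Arc 1: start y=12.970, vy=6.960 → t=2.451, apex=15.392, x_land=18.967, impact vy=-17.545
  bounce: vy ← 0.8·17.545 = 14.036
Arc 2: start y=0.000, vy=14.036 → t=2.807, apex=9.851, x_land=40.695, impact vy=-14.036
  bounce: vy ← 0.8·14.036 = 11.229
Arc 3: start y=0.000, vy=11.229 → t=2.246, apex=6.305, x_land=58.078, impact vy=-11.229
  bounce: vy ← 0.8·11.229 = 8.983
Arc 4: start y=0.000, vy=8.983 → t=1.797, apex=4.035, x_land=71.984, impact vy=-8.983
  bounce: vy ← 0.8·8.983 = 7.187

1 2.451 15.392 18.967
2 2.807 9.851 40.695
3 2.246 6.305 58.078
4 1.797 4.035 71.984
final: 71.984 7.187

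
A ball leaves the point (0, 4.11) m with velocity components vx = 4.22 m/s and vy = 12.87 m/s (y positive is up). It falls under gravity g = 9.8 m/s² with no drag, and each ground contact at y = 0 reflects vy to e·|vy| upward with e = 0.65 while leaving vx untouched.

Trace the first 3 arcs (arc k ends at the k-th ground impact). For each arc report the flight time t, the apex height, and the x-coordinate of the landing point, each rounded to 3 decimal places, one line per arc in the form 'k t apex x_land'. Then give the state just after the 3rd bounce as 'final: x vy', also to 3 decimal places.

Arc 1: start y=4.110, vy=12.870 → t=2.914, apex=12.561, x_land=12.299, impact vy=-15.691
  bounce: vy ← 0.65·15.691 = 10.199
Arc 2: start y=0.000, vy=10.199 → t=2.081, apex=5.307, x_land=21.082, impact vy=-10.199
  bounce: vy ← 0.65·10.199 = 6.629
Arc 3: start y=0.000, vy=6.629 → t=1.353, apex=2.242, x_land=26.791, impact vy=-6.629
  bounce: vy ← 0.65·6.629 = 4.309

1 2.914 12.561 12.299
2 2.081 5.307 21.082
3 1.353 2.242 26.791
final: 26.791 4.309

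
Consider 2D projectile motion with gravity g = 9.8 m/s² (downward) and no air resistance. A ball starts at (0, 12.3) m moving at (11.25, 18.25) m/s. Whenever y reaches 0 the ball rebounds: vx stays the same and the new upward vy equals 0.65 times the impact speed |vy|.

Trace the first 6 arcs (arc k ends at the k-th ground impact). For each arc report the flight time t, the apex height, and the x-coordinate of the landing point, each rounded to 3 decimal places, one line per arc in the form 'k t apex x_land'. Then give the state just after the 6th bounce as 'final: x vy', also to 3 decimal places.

1 4.307 29.293 48.457
2 3.179 12.376 84.215
3 2.066 5.229 107.458
4 1.343 2.209 122.566
5 0.873 0.933 132.387
6 0.567 0.394 138.770
final: 138.770 1.807

Arc 1: start y=12.300, vy=18.250 → t=4.307, apex=29.293, x_land=48.457, impact vy=-23.961
  bounce: vy ← 0.65·23.961 = 15.575
Arc 2: start y=0.000, vy=15.575 → t=3.179, apex=12.376, x_land=84.215, impact vy=-15.575
  bounce: vy ← 0.65·15.575 = 10.124
Arc 3: start y=0.000, vy=10.124 → t=2.066, apex=5.229, x_land=107.458, impact vy=-10.124
  bounce: vy ← 0.65·10.124 = 6.580
Arc 4: start y=0.000, vy=6.580 → t=1.343, apex=2.209, x_land=122.566, impact vy=-6.580
  bounce: vy ← 0.65·6.580 = 4.277
Arc 5: start y=0.000, vy=4.277 → t=0.873, apex=0.933, x_land=132.387, impact vy=-4.277
  bounce: vy ← 0.65·4.277 = 2.780
Arc 6: start y=0.000, vy=2.780 → t=0.567, apex=0.394, x_land=138.770, impact vy=-2.780
  bounce: vy ← 0.65·2.780 = 1.807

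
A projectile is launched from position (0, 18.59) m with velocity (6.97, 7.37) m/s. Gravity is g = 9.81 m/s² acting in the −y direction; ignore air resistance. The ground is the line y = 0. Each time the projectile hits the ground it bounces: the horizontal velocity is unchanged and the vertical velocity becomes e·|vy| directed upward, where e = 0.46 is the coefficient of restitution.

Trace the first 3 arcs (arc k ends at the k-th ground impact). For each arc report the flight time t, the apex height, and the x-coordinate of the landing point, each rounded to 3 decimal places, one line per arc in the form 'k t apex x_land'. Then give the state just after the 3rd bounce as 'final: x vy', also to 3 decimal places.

Arc 1: start y=18.590, vy=7.370 → t=2.838, apex=21.358, x_land=19.781, impact vy=-20.471
  bounce: vy ← 0.46·20.471 = 9.417
Arc 2: start y=0.000, vy=9.417 → t=1.920, apex=4.519, x_land=33.162, impact vy=-9.417
  bounce: vy ← 0.46·9.417 = 4.332
Arc 3: start y=0.000, vy=4.332 → t=0.883, apex=0.956, x_land=39.317, impact vy=-4.332
  bounce: vy ← 0.46·4.332 = 1.993

1 2.838 21.358 19.781
2 1.920 4.519 33.162
3 0.883 0.956 39.317
final: 39.317 1.993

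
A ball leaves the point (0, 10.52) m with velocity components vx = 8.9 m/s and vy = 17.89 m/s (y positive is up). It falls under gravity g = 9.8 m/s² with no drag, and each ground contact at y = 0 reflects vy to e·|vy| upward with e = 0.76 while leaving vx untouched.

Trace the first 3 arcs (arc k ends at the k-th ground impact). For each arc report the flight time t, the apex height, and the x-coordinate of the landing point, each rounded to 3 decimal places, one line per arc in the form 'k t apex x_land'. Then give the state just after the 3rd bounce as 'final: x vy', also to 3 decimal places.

Arc 1: start y=10.520, vy=17.890 → t=4.166, apex=26.849, x_land=37.080, impact vy=-22.940
  bounce: vy ← 0.76·22.940 = 17.434
Arc 2: start y=0.000, vy=17.434 → t=3.558, apex=15.508, x_land=68.747, impact vy=-17.434
  bounce: vy ← 0.76·17.434 = 13.250
Arc 3: start y=0.000, vy=13.250 → t=2.704, apex=8.957, x_land=92.813, impact vy=-13.250
  bounce: vy ← 0.76·13.250 = 10.070

1 4.166 26.849 37.080
2 3.558 15.508 68.747
3 2.704 8.957 92.813
final: 92.813 10.070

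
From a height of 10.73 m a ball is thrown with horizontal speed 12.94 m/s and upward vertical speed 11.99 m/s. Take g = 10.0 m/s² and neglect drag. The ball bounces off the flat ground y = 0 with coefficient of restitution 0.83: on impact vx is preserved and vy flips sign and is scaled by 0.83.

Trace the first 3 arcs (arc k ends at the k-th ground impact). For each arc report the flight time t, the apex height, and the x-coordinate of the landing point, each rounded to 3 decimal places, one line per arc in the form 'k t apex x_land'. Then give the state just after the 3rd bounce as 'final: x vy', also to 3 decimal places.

Arc 1: start y=10.730, vy=11.990 → t=3.092, apex=17.918, x_land=40.011, impact vy=-18.930
  bounce: vy ← 0.83·18.930 = 15.712
Arc 2: start y=0.000, vy=15.712 → t=3.142, apex=12.344, x_land=80.674, impact vy=-15.712
  bounce: vy ← 0.83·15.712 = 13.041
Arc 3: start y=0.000, vy=13.041 → t=2.608, apex=8.504, x_land=114.425, impact vy=-13.041
  bounce: vy ← 0.83·13.041 = 10.824

1 3.092 17.918 40.011
2 3.142 12.344 80.674
3 2.608 8.504 114.425
final: 114.425 10.824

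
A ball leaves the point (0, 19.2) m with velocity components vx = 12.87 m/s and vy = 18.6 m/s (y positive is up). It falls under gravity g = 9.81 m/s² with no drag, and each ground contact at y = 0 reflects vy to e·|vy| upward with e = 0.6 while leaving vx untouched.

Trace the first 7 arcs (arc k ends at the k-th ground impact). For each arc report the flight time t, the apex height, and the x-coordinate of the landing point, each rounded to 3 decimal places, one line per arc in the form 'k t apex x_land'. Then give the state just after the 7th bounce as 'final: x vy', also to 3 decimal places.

1 4.636 36.833 59.670
2 3.288 13.260 101.991
3 1.973 4.774 127.384
4 1.184 1.718 142.619
5 0.710 0.619 151.761
6 0.426 0.223 157.246
7 0.256 0.080 160.536
final: 160.536 0.753

Arc 1: start y=19.200, vy=18.600 → t=4.636, apex=36.833, x_land=59.670, impact vy=-26.882
  bounce: vy ← 0.6·26.882 = 16.129
Arc 2: start y=0.000, vy=16.129 → t=3.288, apex=13.260, x_land=101.991, impact vy=-16.129
  bounce: vy ← 0.6·16.129 = 9.678
Arc 3: start y=0.000, vy=9.678 → t=1.973, apex=4.774, x_land=127.384, impact vy=-9.678
  bounce: vy ← 0.6·9.678 = 5.807
Arc 4: start y=0.000, vy=5.807 → t=1.184, apex=1.718, x_land=142.619, impact vy=-5.807
  bounce: vy ← 0.6·5.807 = 3.484
Arc 5: start y=0.000, vy=3.484 → t=0.710, apex=0.619, x_land=151.761, impact vy=-3.484
  bounce: vy ← 0.6·3.484 = 2.090
Arc 6: start y=0.000, vy=2.090 → t=0.426, apex=0.223, x_land=157.246, impact vy=-2.090
  bounce: vy ← 0.6·2.090 = 1.254
Arc 7: start y=0.000, vy=1.254 → t=0.256, apex=0.080, x_land=160.536, impact vy=-1.254
  bounce: vy ← 0.6·1.254 = 0.753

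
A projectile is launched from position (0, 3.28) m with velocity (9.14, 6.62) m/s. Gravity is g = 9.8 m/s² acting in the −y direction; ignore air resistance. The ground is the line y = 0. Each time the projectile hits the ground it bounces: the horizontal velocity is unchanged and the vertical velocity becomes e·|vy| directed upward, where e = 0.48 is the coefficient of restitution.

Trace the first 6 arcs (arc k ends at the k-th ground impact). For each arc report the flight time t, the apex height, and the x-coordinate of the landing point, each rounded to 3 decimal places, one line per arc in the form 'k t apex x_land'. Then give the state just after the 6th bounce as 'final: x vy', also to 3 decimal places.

1 1.737 5.516 15.872
2 1.019 1.271 25.181
3 0.489 0.293 29.650
4 0.235 0.067 31.795
5 0.113 0.016 32.824
6 0.054 0.004 33.318
final: 33.318 0.127

Arc 1: start y=3.280, vy=6.620 → t=1.737, apex=5.516, x_land=15.872, impact vy=-10.398
  bounce: vy ← 0.48·10.398 = 4.991
Arc 2: start y=0.000, vy=4.991 → t=1.019, apex=1.271, x_land=25.181, impact vy=-4.991
  bounce: vy ← 0.48·4.991 = 2.396
Arc 3: start y=0.000, vy=2.396 → t=0.489, apex=0.293, x_land=29.650, impact vy=-2.396
  bounce: vy ← 0.48·2.396 = 1.150
Arc 4: start y=0.000, vy=1.150 → t=0.235, apex=0.067, x_land=31.795, impact vy=-1.150
  bounce: vy ← 0.48·1.150 = 0.552
Arc 5: start y=0.000, vy=0.552 → t=0.113, apex=0.016, x_land=32.824, impact vy=-0.552
  bounce: vy ← 0.48·0.552 = 0.265
Arc 6: start y=0.000, vy=0.265 → t=0.054, apex=0.004, x_land=33.318, impact vy=-0.265
  bounce: vy ← 0.48·0.265 = 0.127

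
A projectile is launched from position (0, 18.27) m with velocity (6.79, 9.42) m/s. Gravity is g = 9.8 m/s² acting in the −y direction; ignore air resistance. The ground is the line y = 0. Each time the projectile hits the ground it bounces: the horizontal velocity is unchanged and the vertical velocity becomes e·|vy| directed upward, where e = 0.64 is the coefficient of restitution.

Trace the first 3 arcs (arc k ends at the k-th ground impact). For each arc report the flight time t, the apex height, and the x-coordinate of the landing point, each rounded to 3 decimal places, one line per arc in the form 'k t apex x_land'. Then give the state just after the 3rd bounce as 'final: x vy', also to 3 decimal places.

1 3.118 22.797 21.173
2 2.761 9.338 39.919
3 1.767 3.825 51.917
final: 51.917 5.541

Arc 1: start y=18.270, vy=9.420 → t=3.118, apex=22.797, x_land=21.173, impact vy=-21.138
  bounce: vy ← 0.64·21.138 = 13.529
Arc 2: start y=0.000, vy=13.529 → t=2.761, apex=9.338, x_land=39.919, impact vy=-13.529
  bounce: vy ← 0.64·13.529 = 8.658
Arc 3: start y=0.000, vy=8.658 → t=1.767, apex=3.825, x_land=51.917, impact vy=-8.658
  bounce: vy ← 0.64·8.658 = 5.541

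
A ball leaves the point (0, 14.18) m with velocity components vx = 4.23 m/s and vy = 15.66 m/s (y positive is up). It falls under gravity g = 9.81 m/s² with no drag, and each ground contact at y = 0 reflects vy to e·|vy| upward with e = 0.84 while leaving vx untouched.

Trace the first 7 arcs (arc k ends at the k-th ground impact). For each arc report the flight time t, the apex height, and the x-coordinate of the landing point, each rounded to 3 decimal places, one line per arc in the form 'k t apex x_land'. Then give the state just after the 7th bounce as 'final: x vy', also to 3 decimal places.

Arc 1: start y=14.180, vy=15.660 → t=3.929, apex=26.679, x_land=16.618, impact vy=-22.879
  bounce: vy ← 0.84·22.879 = 19.218
Arc 2: start y=0.000, vy=19.218 → t=3.918, apex=18.825, x_land=33.191, impact vy=-19.218
  bounce: vy ← 0.84·19.218 = 16.143
Arc 3: start y=0.000, vy=16.143 → t=3.291, apex=13.283, x_land=47.113, impact vy=-16.143
  bounce: vy ← 0.84·16.143 = 13.560
Arc 4: start y=0.000, vy=13.560 → t=2.765, apex=9.372, x_land=58.807, impact vy=-13.560
  bounce: vy ← 0.84·13.560 = 11.391
Arc 5: start y=0.000, vy=11.391 → t=2.322, apex=6.613, x_land=68.631, impact vy=-11.391
  bounce: vy ← 0.84·11.391 = 9.568
Arc 6: start y=0.000, vy=9.568 → t=1.951, apex=4.666, x_land=76.882, impact vy=-9.568
  bounce: vy ← 0.84·9.568 = 8.037
Arc 7: start y=0.000, vy=8.037 → t=1.639, apex=3.292, x_land=83.814, impact vy=-8.037
  bounce: vy ← 0.84·8.037 = 6.751

1 3.929 26.679 16.618
2 3.918 18.825 33.191
3 3.291 13.283 47.113
4 2.765 9.372 58.807
5 2.322 6.613 68.631
6 1.951 4.666 76.882
7 1.639 3.292 83.814
final: 83.814 6.751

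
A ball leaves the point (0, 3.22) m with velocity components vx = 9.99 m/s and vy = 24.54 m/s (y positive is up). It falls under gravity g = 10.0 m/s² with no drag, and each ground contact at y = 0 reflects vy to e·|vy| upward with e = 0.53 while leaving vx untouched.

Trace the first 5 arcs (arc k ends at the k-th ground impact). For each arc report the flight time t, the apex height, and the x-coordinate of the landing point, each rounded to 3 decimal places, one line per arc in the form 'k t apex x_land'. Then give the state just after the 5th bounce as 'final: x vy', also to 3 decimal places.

1 5.036 33.331 50.308
2 2.737 9.363 77.649
3 1.451 2.630 92.140
4 0.769 0.739 99.820
5 0.407 0.208 103.890
final: 103.890 1.080

Arc 1: start y=3.220, vy=24.540 → t=5.036, apex=33.331, x_land=50.308, impact vy=-25.819
  bounce: vy ← 0.53·25.819 = 13.684
Arc 2: start y=0.000, vy=13.684 → t=2.737, apex=9.363, x_land=77.649, impact vy=-13.684
  bounce: vy ← 0.53·13.684 = 7.253
Arc 3: start y=0.000, vy=7.253 → t=1.451, apex=2.630, x_land=92.140, impact vy=-7.253
  bounce: vy ← 0.53·7.253 = 3.844
Arc 4: start y=0.000, vy=3.844 → t=0.769, apex=0.739, x_land=99.820, impact vy=-3.844
  bounce: vy ← 0.53·3.844 = 2.037
Arc 5: start y=0.000, vy=2.037 → t=0.407, apex=0.208, x_land=103.890, impact vy=-2.037
  bounce: vy ← 0.53·2.037 = 1.080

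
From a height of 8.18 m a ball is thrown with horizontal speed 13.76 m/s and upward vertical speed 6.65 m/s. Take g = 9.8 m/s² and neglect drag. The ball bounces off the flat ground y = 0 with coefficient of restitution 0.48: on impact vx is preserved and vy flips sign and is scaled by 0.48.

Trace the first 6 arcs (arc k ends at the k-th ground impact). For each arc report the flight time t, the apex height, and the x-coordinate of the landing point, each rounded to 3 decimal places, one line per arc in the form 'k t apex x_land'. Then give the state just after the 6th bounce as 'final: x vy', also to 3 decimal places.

Arc 1: start y=8.180, vy=6.650 → t=2.138, apex=10.436, x_land=29.418, impact vy=-14.302
  bounce: vy ← 0.48·14.302 = 6.865
Arc 2: start y=0.000, vy=6.865 → t=1.401, apex=2.405, x_land=48.697, impact vy=-6.865
  bounce: vy ← 0.48·6.865 = 3.295
Arc 3: start y=0.000, vy=3.295 → t=0.672, apex=0.554, x_land=57.950, impact vy=-3.295
  bounce: vy ← 0.48·3.295 = 1.582
Arc 4: start y=0.000, vy=1.582 → t=0.323, apex=0.128, x_land=62.392, impact vy=-1.582
  bounce: vy ← 0.48·1.582 = 0.759
Arc 5: start y=0.000, vy=0.759 → t=0.155, apex=0.029, x_land=64.524, impact vy=-0.759
  bounce: vy ← 0.48·0.759 = 0.364
Arc 6: start y=0.000, vy=0.364 → t=0.074, apex=0.007, x_land=65.547, impact vy=-0.364
  bounce: vy ← 0.48·0.364 = 0.175

1 2.138 10.436 29.418
2 1.401 2.405 48.697
3 0.672 0.554 57.950
4 0.323 0.128 62.392
5 0.155 0.029 64.524
6 0.074 0.007 65.547
final: 65.547 0.175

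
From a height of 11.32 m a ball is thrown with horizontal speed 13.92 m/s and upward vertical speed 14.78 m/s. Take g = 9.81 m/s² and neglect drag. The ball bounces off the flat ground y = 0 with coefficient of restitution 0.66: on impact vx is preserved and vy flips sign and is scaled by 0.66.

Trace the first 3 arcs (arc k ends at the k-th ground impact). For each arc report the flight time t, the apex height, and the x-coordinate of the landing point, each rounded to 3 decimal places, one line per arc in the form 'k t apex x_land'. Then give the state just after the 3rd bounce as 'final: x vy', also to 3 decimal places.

Arc 1: start y=11.320, vy=14.780 → t=3.646, apex=22.454, x_land=50.755, impact vy=-20.989
  bounce: vy ← 0.66·20.989 = 13.853
Arc 2: start y=0.000, vy=13.853 → t=2.824, apex=9.781, x_land=90.068, impact vy=-13.853
  bounce: vy ← 0.66·13.853 = 9.143
Arc 3: start y=0.000, vy=9.143 → t=1.864, apex=4.261, x_land=116.015, impact vy=-9.143
  bounce: vy ← 0.66·9.143 = 6.034

1 3.646 22.454 50.755
2 2.824 9.781 90.068
3 1.864 4.261 116.015
final: 116.015 6.034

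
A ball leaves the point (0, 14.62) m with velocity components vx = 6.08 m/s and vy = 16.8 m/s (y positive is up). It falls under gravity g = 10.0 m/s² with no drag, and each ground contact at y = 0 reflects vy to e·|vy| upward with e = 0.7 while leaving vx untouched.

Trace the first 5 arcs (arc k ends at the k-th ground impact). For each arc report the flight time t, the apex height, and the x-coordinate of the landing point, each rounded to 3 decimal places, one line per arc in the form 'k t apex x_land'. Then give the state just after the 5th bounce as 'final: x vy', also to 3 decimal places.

Arc 1: start y=14.620, vy=16.800 → t=4.077, apex=28.732, x_land=24.789, impact vy=-23.972
  bounce: vy ← 0.7·23.972 = 16.780
Arc 2: start y=0.000, vy=16.780 → t=3.356, apex=14.079, x_land=45.194, impact vy=-16.780
  bounce: vy ← 0.7·16.780 = 11.746
Arc 3: start y=0.000, vy=11.746 → t=2.349, apex=6.899, x_land=59.477, impact vy=-11.746
  bounce: vy ← 0.7·11.746 = 8.222
Arc 4: start y=0.000, vy=8.222 → t=1.644, apex=3.380, x_land=69.475, impact vy=-8.222
  bounce: vy ← 0.7·8.222 = 5.756
Arc 5: start y=0.000, vy=5.756 → t=1.151, apex=1.656, x_land=76.474, impact vy=-5.756
  bounce: vy ← 0.7·5.756 = 4.029

1 4.077 28.732 24.789
2 3.356 14.079 45.194
3 2.349 6.899 59.477
4 1.644 3.380 69.475
5 1.151 1.656 76.474
final: 76.474 4.029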